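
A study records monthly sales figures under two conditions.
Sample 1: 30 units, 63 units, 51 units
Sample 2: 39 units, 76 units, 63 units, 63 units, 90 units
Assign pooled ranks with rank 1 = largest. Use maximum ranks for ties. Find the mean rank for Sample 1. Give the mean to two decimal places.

Sorted (descending): 90, 76, 63, 63, 63, 51, 39, 30
The 3 values of 63 occupy positions 3–5 → each gets rank 5.
Sample 1 values → pooled ranks: 30→8, 63→5, 51→6
Mean rank = (8 + 5 + 6) / 3 = 6.33

6.33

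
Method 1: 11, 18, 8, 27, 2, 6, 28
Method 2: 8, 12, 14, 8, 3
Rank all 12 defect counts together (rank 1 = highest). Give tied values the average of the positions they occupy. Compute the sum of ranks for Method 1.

42

Sorted (descending): 28, 27, 18, 14, 12, 11, 8, 8, 8, 6, 3, 2
The 3 values of 8 occupy positions 7–9 → average rank 8.
Method 1 values → pooled ranks: 11→6, 18→3, 8→8, 27→2, 2→12, 6→10, 28→1
Rank sum = 6 + 3 + 8 + 2 + 12 + 10 + 1 = 42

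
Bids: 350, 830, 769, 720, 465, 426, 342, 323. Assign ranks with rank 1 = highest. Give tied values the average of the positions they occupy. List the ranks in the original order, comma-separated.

Sorted (descending): 830, 769, 720, 465, 426, 350, 342, 323
No ties — each value takes its position as its rank.

6, 1, 2, 3, 4, 5, 7, 8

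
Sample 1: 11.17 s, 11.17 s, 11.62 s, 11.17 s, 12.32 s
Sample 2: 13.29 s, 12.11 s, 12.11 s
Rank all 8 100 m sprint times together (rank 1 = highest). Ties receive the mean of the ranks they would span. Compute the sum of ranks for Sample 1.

Sorted (descending): 13.29, 12.32, 12.11, 12.11, 11.62, 11.17, 11.17, 11.17
The 2 values of 12.11 occupy positions 3–4 → average rank (3+4)/2 = 3.5.
The 3 values of 11.17 occupy positions 6–8 → average rank 7.
Sample 1 values → pooled ranks: 11.17→7, 11.17→7, 11.62→5, 11.17→7, 12.32→2
Rank sum = 7 + 7 + 5 + 7 + 2 = 28

28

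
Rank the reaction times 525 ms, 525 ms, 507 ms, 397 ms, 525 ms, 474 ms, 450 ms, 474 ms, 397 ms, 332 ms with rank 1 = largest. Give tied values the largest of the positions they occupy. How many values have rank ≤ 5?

4

Sorted (descending): 525, 525, 525, 507, 474, 474, 450, 397, 397, 332
The 3 values of 525 occupy positions 1–3 → each gets rank 3.
The 2 values of 474 occupy positions 5–6 → each gets rank 6.
The 2 values of 397 occupy positions 8–9 → each gets rank 9.
Ranks ≤ 5: {3, 3, 3, 4} → 4 values.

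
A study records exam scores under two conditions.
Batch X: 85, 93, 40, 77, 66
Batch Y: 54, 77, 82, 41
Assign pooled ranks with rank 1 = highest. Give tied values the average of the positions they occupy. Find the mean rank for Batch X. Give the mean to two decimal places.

4.50

Sorted (descending): 93, 85, 82, 77, 77, 66, 54, 41, 40
The 2 values of 77 occupy positions 4–5 → average rank (4+5)/2 = 4.5.
Batch X values → pooled ranks: 85→2, 93→1, 40→9, 77→4.5, 66→6
Mean rank = (2 + 1 + 9 + 4.5 + 6) / 5 = 4.50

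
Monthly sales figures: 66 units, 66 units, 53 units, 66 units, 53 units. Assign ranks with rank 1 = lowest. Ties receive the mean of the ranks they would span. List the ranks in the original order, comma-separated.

Sorted (ascending): 53, 53, 66, 66, 66
The 2 values of 53 occupy positions 1–2 → average rank (1+2)/2 = 1.5.
The 3 values of 66 occupy positions 3–5 → average rank 4.

4, 4, 1.5, 4, 1.5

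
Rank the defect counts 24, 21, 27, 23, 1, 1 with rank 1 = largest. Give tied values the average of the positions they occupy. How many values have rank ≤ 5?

4

Sorted (descending): 27, 24, 23, 21, 1, 1
The 2 values of 1 occupy positions 5–6 → average rank (5+6)/2 = 5.5.
Ranks ≤ 5: {1, 2, 3, 4} → 4 values.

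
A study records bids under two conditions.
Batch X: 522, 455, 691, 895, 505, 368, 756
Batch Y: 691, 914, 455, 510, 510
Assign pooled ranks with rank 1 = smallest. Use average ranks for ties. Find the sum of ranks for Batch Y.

Sorted (ascending): 368, 455, 455, 505, 510, 510, 522, 691, 691, 756, 895, 914
The 2 values of 455 occupy positions 2–3 → average rank (2+3)/2 = 2.5.
The 2 values of 510 occupy positions 5–6 → average rank (5+6)/2 = 5.5.
The 2 values of 691 occupy positions 8–9 → average rank (8+9)/2 = 8.5.
Batch Y values → pooled ranks: 691→8.5, 914→12, 455→2.5, 510→5.5, 510→5.5
Rank sum = 8.5 + 12 + 2.5 + 5.5 + 5.5 = 34

34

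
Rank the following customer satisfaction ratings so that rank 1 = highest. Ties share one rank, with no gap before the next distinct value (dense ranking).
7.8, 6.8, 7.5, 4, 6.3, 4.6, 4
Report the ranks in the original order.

Sorted (descending): 7.8, 7.5, 6.8, 6.3, 4.6, 4, 4
The 2 values of 4 share dense rank 6.
Remaining distinct values take the next consecutive integers.

1, 3, 2, 6, 4, 5, 6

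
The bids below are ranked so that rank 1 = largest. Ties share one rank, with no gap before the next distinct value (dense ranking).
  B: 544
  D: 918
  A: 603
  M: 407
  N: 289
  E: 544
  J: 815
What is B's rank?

4

Sorted (descending): 918, 815, 603, 544, 544, 407, 289
The 2 values of 544 share dense rank 4.
Remaining distinct values take the next consecutive integers.
B has value 544 → rank 4.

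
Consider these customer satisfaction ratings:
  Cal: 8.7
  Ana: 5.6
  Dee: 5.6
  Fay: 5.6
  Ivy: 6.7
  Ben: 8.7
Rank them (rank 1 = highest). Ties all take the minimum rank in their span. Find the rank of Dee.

Sorted (descending): 8.7, 8.7, 6.7, 5.6, 5.6, 5.6
The 2 values of 8.7 occupy positions 1–2 → each gets rank 1.
The 3 values of 5.6 occupy positions 4–6 → each gets rank 4.
Dee has value 5.6 → rank 4.

4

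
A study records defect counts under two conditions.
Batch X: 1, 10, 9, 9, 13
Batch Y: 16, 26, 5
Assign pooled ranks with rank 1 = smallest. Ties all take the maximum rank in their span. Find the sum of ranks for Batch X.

Sorted (ascending): 1, 5, 9, 9, 10, 13, 16, 26
The 2 values of 9 occupy positions 3–4 → each gets rank 4.
Batch X values → pooled ranks: 1→1, 10→5, 9→4, 9→4, 13→6
Rank sum = 1 + 5 + 4 + 4 + 6 = 20

20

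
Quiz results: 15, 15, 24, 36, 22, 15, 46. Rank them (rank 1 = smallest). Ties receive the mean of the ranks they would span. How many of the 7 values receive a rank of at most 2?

3

Sorted (ascending): 15, 15, 15, 22, 24, 36, 46
The 3 values of 15 occupy positions 1–3 → average rank 2.
Ranks ≤ 2: {2, 2, 2} → 3 values.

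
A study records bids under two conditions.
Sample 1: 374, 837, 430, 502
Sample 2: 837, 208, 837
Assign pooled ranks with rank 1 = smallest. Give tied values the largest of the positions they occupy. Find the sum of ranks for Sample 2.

15

Sorted (ascending): 208, 374, 430, 502, 837, 837, 837
The 3 values of 837 occupy positions 5–7 → each gets rank 7.
Sample 2 values → pooled ranks: 837→7, 208→1, 837→7
Rank sum = 7 + 1 + 7 = 15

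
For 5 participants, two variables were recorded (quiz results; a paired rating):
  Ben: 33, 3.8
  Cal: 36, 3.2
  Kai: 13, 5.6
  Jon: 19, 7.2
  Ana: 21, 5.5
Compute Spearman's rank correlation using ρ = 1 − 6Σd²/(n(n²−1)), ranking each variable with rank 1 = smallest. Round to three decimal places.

Ranks of variable 1: 4, 5, 1, 2, 3
Ranks of variable 2: 2, 1, 4, 5, 3
d = r₁ − r₂: 2, 4, -3, -3, 0
d²: 4, 16, 9, 9, 0; Σd² = 38
ρ = 1 − 6·38/(5·24) = 1 − 228/120 = -0.900

-0.900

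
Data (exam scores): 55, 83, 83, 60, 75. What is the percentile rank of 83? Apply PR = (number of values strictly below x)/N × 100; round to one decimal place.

N = 5.
Strictly below 83: 3. Equal to 83: 2.
PR = 3/5 × 100 = 60.0

60.0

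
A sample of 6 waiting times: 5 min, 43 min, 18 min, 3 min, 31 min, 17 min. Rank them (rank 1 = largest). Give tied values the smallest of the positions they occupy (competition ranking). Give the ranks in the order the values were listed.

5, 1, 3, 6, 2, 4

Sorted (descending): 43, 31, 18, 17, 5, 3
No ties — each value takes its position as its rank.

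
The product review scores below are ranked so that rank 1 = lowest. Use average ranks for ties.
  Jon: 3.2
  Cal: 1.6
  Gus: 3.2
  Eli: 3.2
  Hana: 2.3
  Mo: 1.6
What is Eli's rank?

5

Sorted (ascending): 1.6, 1.6, 2.3, 3.2, 3.2, 3.2
The 2 values of 1.6 occupy positions 1–2 → average rank (1+2)/2 = 1.5.
The 3 values of 3.2 occupy positions 4–6 → average rank 5.
Eli has value 3.2 → rank 5.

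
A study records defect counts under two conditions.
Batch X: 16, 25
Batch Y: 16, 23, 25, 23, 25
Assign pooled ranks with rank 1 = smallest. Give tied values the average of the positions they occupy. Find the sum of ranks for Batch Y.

Sorted (ascending): 16, 16, 23, 23, 25, 25, 25
The 2 values of 16 occupy positions 1–2 → average rank (1+2)/2 = 1.5.
The 2 values of 23 occupy positions 3–4 → average rank (3+4)/2 = 3.5.
The 3 values of 25 occupy positions 5–7 → average rank 6.
Batch Y values → pooled ranks: 16→1.5, 23→3.5, 25→6, 23→3.5, 25→6
Rank sum = 1.5 + 3.5 + 6 + 3.5 + 6 = 20.5

20.5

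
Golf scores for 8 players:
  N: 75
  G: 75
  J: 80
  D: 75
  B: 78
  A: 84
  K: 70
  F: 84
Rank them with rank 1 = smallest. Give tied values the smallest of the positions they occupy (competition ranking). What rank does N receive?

2

Sorted (ascending): 70, 75, 75, 75, 78, 80, 84, 84
The 3 values of 75 occupy positions 2–4 → each gets rank 2.
The 2 values of 84 occupy positions 7–8 → each gets rank 7.
N has value 75 → rank 2.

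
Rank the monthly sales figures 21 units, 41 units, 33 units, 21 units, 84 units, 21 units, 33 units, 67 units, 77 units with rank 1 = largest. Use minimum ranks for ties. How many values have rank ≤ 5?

Sorted (descending): 84, 77, 67, 41, 33, 33, 21, 21, 21
The 2 values of 33 occupy positions 5–6 → each gets rank 5.
The 3 values of 21 occupy positions 7–9 → each gets rank 7.
Ranks ≤ 5: {1, 2, 3, 4, 5, 5} → 6 values.

6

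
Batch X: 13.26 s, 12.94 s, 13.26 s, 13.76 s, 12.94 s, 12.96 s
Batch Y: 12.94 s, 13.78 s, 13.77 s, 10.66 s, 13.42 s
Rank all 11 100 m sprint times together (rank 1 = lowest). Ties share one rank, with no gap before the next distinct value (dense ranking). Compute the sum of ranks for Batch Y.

23

Sorted (ascending): 10.66, 12.94, 12.94, 12.94, 12.96, 13.26, 13.26, 13.42, 13.76, 13.77, 13.78
The 3 values of 12.94 share dense rank 2.
The 2 values of 13.26 share dense rank 4.
Remaining distinct values take the next consecutive integers.
Batch Y values → pooled ranks: 12.94→2, 13.78→8, 13.77→7, 10.66→1, 13.42→5
Rank sum = 2 + 8 + 7 + 1 + 5 = 23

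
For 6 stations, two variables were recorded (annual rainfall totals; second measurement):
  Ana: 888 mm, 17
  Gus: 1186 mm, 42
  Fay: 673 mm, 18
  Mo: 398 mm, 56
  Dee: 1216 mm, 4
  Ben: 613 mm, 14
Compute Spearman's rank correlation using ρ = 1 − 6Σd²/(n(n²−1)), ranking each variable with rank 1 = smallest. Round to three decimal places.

-0.486

Ranks of variable 1: 4, 5, 3, 1, 6, 2
Ranks of variable 2: 3, 5, 4, 6, 1, 2
d = r₁ − r₂: 1, 0, -1, -5, 5, 0
d²: 1, 0, 1, 25, 25, 0; Σd² = 52
ρ = 1 − 6·52/(6·35) = 1 − 312/210 = -0.486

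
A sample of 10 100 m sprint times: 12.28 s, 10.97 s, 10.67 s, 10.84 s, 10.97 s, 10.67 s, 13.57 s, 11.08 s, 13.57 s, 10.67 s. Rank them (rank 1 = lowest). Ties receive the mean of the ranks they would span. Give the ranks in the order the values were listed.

Sorted (ascending): 10.67, 10.67, 10.67, 10.84, 10.97, 10.97, 11.08, 12.28, 13.57, 13.57
The 3 values of 10.67 occupy positions 1–3 → average rank 2.
The 2 values of 10.97 occupy positions 5–6 → average rank (5+6)/2 = 5.5.
The 2 values of 13.57 occupy positions 9–10 → average rank (9+10)/2 = 9.5.

8, 5.5, 2, 4, 5.5, 2, 9.5, 7, 9.5, 2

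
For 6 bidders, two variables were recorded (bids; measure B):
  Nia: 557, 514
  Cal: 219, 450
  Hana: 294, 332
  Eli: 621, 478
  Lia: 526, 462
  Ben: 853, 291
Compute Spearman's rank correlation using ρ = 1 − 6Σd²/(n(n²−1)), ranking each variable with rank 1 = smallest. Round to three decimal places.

0.029

Ranks of variable 1: 4, 1, 2, 5, 3, 6
Ranks of variable 2: 6, 3, 2, 5, 4, 1
d = r₁ − r₂: -2, -2, 0, 0, -1, 5
d²: 4, 4, 0, 0, 1, 25; Σd² = 34
ρ = 1 − 6·34/(6·35) = 1 − 204/210 = 0.029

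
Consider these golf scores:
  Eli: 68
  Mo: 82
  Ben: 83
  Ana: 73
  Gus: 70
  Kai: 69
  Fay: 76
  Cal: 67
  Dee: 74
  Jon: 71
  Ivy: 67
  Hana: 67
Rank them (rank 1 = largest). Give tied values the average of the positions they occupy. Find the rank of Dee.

Sorted (descending): 83, 82, 76, 74, 73, 71, 70, 69, 68, 67, 67, 67
The 3 values of 67 occupy positions 10–12 → average rank 11.
Dee has value 74 → rank 4.

4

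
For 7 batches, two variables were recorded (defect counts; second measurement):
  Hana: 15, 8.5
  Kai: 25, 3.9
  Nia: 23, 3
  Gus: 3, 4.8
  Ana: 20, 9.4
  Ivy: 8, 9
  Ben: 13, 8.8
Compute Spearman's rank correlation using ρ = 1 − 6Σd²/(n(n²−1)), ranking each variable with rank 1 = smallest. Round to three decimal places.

Ranks of variable 1: 4, 7, 6, 1, 5, 2, 3
Ranks of variable 2: 4, 2, 1, 3, 7, 6, 5
d = r₁ − r₂: 0, 5, 5, -2, -2, -4, -2
d²: 0, 25, 25, 4, 4, 16, 4; Σd² = 78
ρ = 1 − 6·78/(7·48) = 1 − 468/336 = -0.393

-0.393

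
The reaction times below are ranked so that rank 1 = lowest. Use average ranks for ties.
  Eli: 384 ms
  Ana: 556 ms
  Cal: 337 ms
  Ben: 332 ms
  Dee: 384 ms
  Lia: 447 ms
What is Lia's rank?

5

Sorted (ascending): 332, 337, 384, 384, 447, 556
The 2 values of 384 occupy positions 3–4 → average rank (3+4)/2 = 3.5.
Lia has value 447 ms → rank 5.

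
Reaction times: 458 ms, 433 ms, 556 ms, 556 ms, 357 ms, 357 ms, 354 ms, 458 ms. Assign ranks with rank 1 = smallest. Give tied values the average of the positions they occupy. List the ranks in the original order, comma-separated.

5.5, 4, 7.5, 7.5, 2.5, 2.5, 1, 5.5

Sorted (ascending): 354, 357, 357, 433, 458, 458, 556, 556
The 2 values of 357 occupy positions 2–3 → average rank (2+3)/2 = 2.5.
The 2 values of 458 occupy positions 5–6 → average rank (5+6)/2 = 5.5.
The 2 values of 556 occupy positions 7–8 → average rank (7+8)/2 = 7.5.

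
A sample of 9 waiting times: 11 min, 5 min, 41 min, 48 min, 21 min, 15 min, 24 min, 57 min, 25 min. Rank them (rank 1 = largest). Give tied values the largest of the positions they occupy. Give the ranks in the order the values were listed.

Sorted (descending): 57, 48, 41, 25, 24, 21, 15, 11, 5
No ties — each value takes its position as its rank.

8, 9, 3, 2, 6, 7, 5, 1, 4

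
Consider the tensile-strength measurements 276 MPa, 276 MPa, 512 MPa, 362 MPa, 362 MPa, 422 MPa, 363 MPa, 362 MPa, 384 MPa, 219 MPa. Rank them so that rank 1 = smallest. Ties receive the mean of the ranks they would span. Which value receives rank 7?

363

Sorted (ascending): 219, 276, 276, 362, 362, 362, 363, 384, 422, 512
The 2 values of 276 occupy positions 2–3 → average rank (2+3)/2 = 2.5.
The 3 values of 362 occupy positions 4–6 → average rank 5.
Rank 7 → value 363.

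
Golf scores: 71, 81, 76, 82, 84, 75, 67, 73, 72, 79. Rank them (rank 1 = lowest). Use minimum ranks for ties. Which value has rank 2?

71

Sorted (ascending): 67, 71, 72, 73, 75, 76, 79, 81, 82, 84
No ties — each value takes its position as its rank.
Rank 2 → value 71.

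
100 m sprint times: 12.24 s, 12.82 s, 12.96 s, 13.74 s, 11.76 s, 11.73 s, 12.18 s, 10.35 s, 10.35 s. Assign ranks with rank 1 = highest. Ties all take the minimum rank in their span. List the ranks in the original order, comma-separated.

Sorted (descending): 13.74, 12.96, 12.82, 12.24, 12.18, 11.76, 11.73, 10.35, 10.35
The 2 values of 10.35 occupy positions 8–9 → each gets rank 8.

4, 3, 2, 1, 6, 7, 5, 8, 8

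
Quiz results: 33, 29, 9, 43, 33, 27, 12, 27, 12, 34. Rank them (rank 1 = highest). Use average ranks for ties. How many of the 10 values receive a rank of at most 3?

Sorted (descending): 43, 34, 33, 33, 29, 27, 27, 12, 12, 9
The 2 values of 33 occupy positions 3–4 → average rank (3+4)/2 = 3.5.
The 2 values of 27 occupy positions 6–7 → average rank (6+7)/2 = 6.5.
The 2 values of 12 occupy positions 8–9 → average rank (8+9)/2 = 8.5.
Ranks ≤ 3: {1, 2} → 2 values.

2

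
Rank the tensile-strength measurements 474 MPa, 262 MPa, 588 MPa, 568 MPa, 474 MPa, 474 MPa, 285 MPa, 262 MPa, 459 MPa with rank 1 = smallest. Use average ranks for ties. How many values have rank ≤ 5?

4

Sorted (ascending): 262, 262, 285, 459, 474, 474, 474, 568, 588
The 2 values of 262 occupy positions 1–2 → average rank (1+2)/2 = 1.5.
The 3 values of 474 occupy positions 5–7 → average rank 6.
Ranks ≤ 5: {1.5, 1.5, 3, 4} → 4 values.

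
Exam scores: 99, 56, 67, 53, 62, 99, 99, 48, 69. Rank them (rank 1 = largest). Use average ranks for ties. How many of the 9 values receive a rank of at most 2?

3

Sorted (descending): 99, 99, 99, 69, 67, 62, 56, 53, 48
The 3 values of 99 occupy positions 1–3 → average rank 2.
Ranks ≤ 2: {2, 2, 2} → 3 values.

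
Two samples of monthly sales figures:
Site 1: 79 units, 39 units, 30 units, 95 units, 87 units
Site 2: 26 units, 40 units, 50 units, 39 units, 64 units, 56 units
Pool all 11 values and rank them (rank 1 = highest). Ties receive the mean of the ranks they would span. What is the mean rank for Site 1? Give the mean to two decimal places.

Sorted (descending): 95, 87, 79, 64, 56, 50, 40, 39, 39, 30, 26
The 2 values of 39 occupy positions 8–9 → average rank (8+9)/2 = 8.5.
Site 1 values → pooled ranks: 79→3, 39→8.5, 30→10, 95→1, 87→2
Mean rank = (3 + 8.5 + 10 + 1 + 2) / 5 = 4.90

4.90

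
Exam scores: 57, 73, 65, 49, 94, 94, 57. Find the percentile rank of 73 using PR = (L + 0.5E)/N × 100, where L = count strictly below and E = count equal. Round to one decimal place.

N = 7.
Strictly below 73: 4. Equal to 73: 1.
PR = (4 + 0.5·1)/7 × 100 = 64.3

64.3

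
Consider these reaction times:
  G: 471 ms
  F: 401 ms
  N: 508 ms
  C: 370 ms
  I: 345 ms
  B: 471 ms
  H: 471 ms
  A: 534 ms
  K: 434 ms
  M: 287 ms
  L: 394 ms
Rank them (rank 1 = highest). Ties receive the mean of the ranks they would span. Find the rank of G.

4

Sorted (descending): 534, 508, 471, 471, 471, 434, 401, 394, 370, 345, 287
The 3 values of 471 occupy positions 3–5 → average rank 4.
G has value 471 ms → rank 4.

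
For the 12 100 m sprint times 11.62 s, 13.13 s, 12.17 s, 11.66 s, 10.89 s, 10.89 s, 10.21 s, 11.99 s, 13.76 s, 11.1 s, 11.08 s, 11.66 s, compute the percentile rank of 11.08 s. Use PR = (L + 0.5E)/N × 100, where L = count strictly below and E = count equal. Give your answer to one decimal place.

N = 12.
Strictly below 11.08: 3. Equal to 11.08: 1.
PR = (3 + 0.5·1)/12 × 100 = 29.2

29.2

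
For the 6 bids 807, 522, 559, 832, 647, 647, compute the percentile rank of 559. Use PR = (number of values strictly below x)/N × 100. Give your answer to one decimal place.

16.7

N = 6.
Strictly below 559: 1. Equal to 559: 1.
PR = 1/6 × 100 = 16.7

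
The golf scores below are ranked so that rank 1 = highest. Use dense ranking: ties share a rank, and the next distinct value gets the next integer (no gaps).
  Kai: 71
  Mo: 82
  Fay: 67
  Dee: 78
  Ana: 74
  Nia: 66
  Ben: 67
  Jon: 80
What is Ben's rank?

Sorted (descending): 82, 80, 78, 74, 71, 67, 67, 66
The 2 values of 67 share dense rank 6.
Remaining distinct values take the next consecutive integers.
Ben has value 67 → rank 6.

6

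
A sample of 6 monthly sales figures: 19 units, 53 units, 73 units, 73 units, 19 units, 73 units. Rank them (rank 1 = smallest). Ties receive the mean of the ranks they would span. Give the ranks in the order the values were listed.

1.5, 3, 5, 5, 1.5, 5

Sorted (ascending): 19, 19, 53, 73, 73, 73
The 2 values of 19 occupy positions 1–2 → average rank (1+2)/2 = 1.5.
The 3 values of 73 occupy positions 4–6 → average rank 5.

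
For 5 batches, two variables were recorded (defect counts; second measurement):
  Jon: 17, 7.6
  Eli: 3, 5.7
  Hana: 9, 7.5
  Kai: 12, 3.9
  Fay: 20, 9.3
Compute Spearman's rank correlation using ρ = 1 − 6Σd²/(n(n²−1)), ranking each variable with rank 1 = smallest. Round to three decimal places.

Ranks of variable 1: 4, 1, 2, 3, 5
Ranks of variable 2: 4, 2, 3, 1, 5
d = r₁ − r₂: 0, -1, -1, 2, 0
d²: 0, 1, 1, 4, 0; Σd² = 6
ρ = 1 − 6·6/(5·24) = 1 − 36/120 = 0.700

0.700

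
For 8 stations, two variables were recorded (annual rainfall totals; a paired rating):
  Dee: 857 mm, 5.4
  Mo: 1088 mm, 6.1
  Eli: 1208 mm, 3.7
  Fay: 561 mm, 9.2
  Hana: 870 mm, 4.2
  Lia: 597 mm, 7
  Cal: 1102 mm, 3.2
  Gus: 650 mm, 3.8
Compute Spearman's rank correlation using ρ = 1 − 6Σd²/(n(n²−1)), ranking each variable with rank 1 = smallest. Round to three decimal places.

Ranks of variable 1: 4, 6, 8, 1, 5, 2, 7, 3
Ranks of variable 2: 5, 6, 2, 8, 4, 7, 1, 3
d = r₁ − r₂: -1, 0, 6, -7, 1, -5, 6, 0
d²: 1, 0, 36, 49, 1, 25, 36, 0; Σd² = 148
ρ = 1 − 6·148/(8·63) = 1 − 888/504 = -0.762

-0.762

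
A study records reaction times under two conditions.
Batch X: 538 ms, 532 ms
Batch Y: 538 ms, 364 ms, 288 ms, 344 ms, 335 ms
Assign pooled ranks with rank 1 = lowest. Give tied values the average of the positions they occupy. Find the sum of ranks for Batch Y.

Sorted (ascending): 288, 335, 344, 364, 532, 538, 538
The 2 values of 538 occupy positions 6–7 → average rank (6+7)/2 = 6.5.
Batch Y values → pooled ranks: 538→6.5, 364→4, 288→1, 344→3, 335→2
Rank sum = 6.5 + 4 + 1 + 3 + 2 = 16.5

16.5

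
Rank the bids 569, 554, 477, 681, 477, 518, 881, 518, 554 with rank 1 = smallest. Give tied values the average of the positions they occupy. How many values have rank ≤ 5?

4

Sorted (ascending): 477, 477, 518, 518, 554, 554, 569, 681, 881
The 2 values of 477 occupy positions 1–2 → average rank (1+2)/2 = 1.5.
The 2 values of 518 occupy positions 3–4 → average rank (3+4)/2 = 3.5.
The 2 values of 554 occupy positions 5–6 → average rank (5+6)/2 = 5.5.
Ranks ≤ 5: {1.5, 1.5, 3.5, 3.5} → 4 values.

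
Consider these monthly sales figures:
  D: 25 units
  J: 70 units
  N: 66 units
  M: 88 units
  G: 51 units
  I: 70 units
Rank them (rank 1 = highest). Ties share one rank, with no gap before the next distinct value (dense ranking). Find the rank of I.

Sorted (descending): 88, 70, 70, 66, 51, 25
The 2 values of 70 share dense rank 2.
Remaining distinct values take the next consecutive integers.
I has value 70 units → rank 2.

2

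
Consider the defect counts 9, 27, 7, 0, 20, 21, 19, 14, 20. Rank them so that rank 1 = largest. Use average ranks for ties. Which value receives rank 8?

Sorted (descending): 27, 21, 20, 20, 19, 14, 9, 7, 0
The 2 values of 20 occupy positions 3–4 → average rank (3+4)/2 = 3.5.
Rank 8 → value 7.

7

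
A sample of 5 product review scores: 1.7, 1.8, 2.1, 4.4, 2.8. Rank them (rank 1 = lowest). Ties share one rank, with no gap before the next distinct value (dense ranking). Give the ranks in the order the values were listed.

1, 2, 3, 5, 4

Sorted (ascending): 1.7, 1.8, 2.1, 2.8, 4.4
No ties — each value takes its position as its rank.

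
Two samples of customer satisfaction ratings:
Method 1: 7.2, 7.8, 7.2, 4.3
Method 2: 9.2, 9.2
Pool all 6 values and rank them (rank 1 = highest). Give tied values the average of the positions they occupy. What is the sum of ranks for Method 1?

18

Sorted (descending): 9.2, 9.2, 7.8, 7.2, 7.2, 4.3
The 2 values of 9.2 occupy positions 1–2 → average rank (1+2)/2 = 1.5.
The 2 values of 7.2 occupy positions 4–5 → average rank (4+5)/2 = 4.5.
Method 1 values → pooled ranks: 7.2→4.5, 7.8→3, 7.2→4.5, 4.3→6
Rank sum = 4.5 + 3 + 4.5 + 6 = 18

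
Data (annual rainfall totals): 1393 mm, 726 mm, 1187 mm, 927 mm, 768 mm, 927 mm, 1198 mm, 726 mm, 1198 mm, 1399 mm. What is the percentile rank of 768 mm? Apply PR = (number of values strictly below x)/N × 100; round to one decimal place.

20.0

N = 10.
Strictly below 768: 2. Equal to 768: 1.
PR = 2/10 × 100 = 20.0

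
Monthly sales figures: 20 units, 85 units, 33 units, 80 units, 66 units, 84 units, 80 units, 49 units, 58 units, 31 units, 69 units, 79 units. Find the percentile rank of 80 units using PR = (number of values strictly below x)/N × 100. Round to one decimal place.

66.7

N = 12.
Strictly below 80: 8. Equal to 80: 2.
PR = 8/12 × 100 = 66.7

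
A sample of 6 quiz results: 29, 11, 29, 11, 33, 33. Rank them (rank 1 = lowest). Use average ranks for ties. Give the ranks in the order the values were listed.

3.5, 1.5, 3.5, 1.5, 5.5, 5.5

Sorted (ascending): 11, 11, 29, 29, 33, 33
The 2 values of 11 occupy positions 1–2 → average rank (1+2)/2 = 1.5.
The 2 values of 29 occupy positions 3–4 → average rank (3+4)/2 = 3.5.
The 2 values of 33 occupy positions 5–6 → average rank (5+6)/2 = 5.5.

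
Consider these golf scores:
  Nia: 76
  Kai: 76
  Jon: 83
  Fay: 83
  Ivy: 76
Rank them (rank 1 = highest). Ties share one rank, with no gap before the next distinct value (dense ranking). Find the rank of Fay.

1

Sorted (descending): 83, 83, 76, 76, 76
The 2 values of 83 share dense rank 1.
The 3 values of 76 share dense rank 2.
Fay has value 83 → rank 1.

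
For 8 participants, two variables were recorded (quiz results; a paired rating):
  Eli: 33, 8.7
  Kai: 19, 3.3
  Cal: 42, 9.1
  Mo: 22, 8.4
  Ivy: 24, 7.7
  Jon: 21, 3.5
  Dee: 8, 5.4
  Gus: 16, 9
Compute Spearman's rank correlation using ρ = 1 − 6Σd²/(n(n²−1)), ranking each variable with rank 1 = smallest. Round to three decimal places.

0.500

Ranks of variable 1: 7, 3, 8, 5, 6, 4, 1, 2
Ranks of variable 2: 6, 1, 8, 5, 4, 2, 3, 7
d = r₁ − r₂: 1, 2, 0, 0, 2, 2, -2, -5
d²: 1, 4, 0, 0, 4, 4, 4, 25; Σd² = 42
ρ = 1 − 6·42/(8·63) = 1 − 252/504 = 0.500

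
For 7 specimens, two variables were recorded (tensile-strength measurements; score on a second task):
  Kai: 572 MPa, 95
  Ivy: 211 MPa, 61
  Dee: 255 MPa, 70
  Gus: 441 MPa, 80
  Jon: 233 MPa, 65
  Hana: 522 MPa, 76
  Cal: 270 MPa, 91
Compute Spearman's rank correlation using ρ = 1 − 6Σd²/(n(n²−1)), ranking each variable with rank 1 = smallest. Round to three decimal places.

Ranks of variable 1: 7, 1, 3, 5, 2, 6, 4
Ranks of variable 2: 7, 1, 3, 5, 2, 4, 6
d = r₁ − r₂: 0, 0, 0, 0, 0, 2, -2
d²: 0, 0, 0, 0, 0, 4, 4; Σd² = 8
ρ = 1 − 6·8/(7·48) = 1 − 48/336 = 0.857

0.857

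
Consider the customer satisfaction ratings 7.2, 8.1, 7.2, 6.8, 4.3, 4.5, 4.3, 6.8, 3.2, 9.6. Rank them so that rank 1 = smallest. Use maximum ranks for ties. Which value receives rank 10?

9.6

Sorted (ascending): 3.2, 4.3, 4.3, 4.5, 6.8, 6.8, 7.2, 7.2, 8.1, 9.6
The 2 values of 4.3 occupy positions 2–3 → each gets rank 3.
The 2 values of 6.8 occupy positions 5–6 → each gets rank 6.
The 2 values of 7.2 occupy positions 7–8 → each gets rank 8.
Rank 10 → value 9.6.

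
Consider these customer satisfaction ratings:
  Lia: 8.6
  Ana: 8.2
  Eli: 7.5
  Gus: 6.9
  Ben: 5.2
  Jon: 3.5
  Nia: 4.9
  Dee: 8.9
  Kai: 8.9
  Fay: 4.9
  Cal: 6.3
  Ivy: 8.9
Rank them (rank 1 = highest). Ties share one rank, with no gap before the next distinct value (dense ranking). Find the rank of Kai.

1

Sorted (descending): 8.9, 8.9, 8.9, 8.6, 8.2, 7.5, 6.9, 6.3, 5.2, 4.9, 4.9, 3.5
The 3 values of 8.9 share dense rank 1.
The 2 values of 4.9 share dense rank 8.
Remaining distinct values take the next consecutive integers.
Kai has value 8.9 → rank 1.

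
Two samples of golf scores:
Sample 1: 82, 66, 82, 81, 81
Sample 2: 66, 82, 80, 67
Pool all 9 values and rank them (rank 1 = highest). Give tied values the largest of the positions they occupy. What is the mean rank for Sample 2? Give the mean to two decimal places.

6.25

Sorted (descending): 82, 82, 82, 81, 81, 80, 67, 66, 66
The 3 values of 82 occupy positions 1–3 → each gets rank 3.
The 2 values of 81 occupy positions 4–5 → each gets rank 5.
The 2 values of 66 occupy positions 8–9 → each gets rank 9.
Sample 2 values → pooled ranks: 66→9, 82→3, 80→6, 67→7
Mean rank = (9 + 3 + 6 + 7) / 4 = 6.25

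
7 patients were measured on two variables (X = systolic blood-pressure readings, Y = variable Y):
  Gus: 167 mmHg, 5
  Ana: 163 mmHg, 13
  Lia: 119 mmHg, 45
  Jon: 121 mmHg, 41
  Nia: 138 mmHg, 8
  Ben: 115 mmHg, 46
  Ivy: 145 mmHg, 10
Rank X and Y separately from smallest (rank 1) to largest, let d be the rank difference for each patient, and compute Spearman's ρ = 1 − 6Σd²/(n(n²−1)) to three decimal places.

-0.857

Ranks of variable 1: 7, 6, 2, 3, 4, 1, 5
Ranks of variable 2: 1, 4, 6, 5, 2, 7, 3
d = r₁ − r₂: 6, 2, -4, -2, 2, -6, 2
d²: 36, 4, 16, 4, 4, 36, 4; Σd² = 104
ρ = 1 − 6·104/(7·48) = 1 − 624/336 = -0.857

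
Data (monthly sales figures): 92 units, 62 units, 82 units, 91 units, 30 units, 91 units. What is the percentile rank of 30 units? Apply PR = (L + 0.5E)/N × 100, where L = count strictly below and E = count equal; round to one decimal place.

8.3

N = 6.
Strictly below 30: 0. Equal to 30: 1.
PR = (0 + 0.5·1)/6 × 100 = 8.3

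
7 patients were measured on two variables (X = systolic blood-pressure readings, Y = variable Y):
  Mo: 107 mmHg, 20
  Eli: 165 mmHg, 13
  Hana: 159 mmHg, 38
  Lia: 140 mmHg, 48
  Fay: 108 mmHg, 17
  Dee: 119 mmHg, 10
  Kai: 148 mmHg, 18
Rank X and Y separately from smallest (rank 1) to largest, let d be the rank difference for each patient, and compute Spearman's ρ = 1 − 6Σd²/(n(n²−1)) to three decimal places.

Ranks of variable 1: 1, 7, 6, 4, 2, 3, 5
Ranks of variable 2: 5, 2, 6, 7, 3, 1, 4
d = r₁ − r₂: -4, 5, 0, -3, -1, 2, 1
d²: 16, 25, 0, 9, 1, 4, 1; Σd² = 56
ρ = 1 − 6·56/(7·48) = 1 − 336/336 = 0.000

0.000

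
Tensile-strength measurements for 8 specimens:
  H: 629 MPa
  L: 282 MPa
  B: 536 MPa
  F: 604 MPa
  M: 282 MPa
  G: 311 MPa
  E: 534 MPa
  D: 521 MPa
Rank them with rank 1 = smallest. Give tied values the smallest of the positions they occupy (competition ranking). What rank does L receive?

Sorted (ascending): 282, 282, 311, 521, 534, 536, 604, 629
The 2 values of 282 occupy positions 1–2 → each gets rank 1.
L has value 282 MPa → rank 1.

1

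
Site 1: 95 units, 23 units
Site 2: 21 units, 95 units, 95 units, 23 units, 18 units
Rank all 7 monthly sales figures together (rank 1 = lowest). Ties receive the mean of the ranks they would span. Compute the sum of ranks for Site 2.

18.5

Sorted (ascending): 18, 21, 23, 23, 95, 95, 95
The 2 values of 23 occupy positions 3–4 → average rank (3+4)/2 = 3.5.
The 3 values of 95 occupy positions 5–7 → average rank 6.
Site 2 values → pooled ranks: 21→2, 95→6, 95→6, 23→3.5, 18→1
Rank sum = 2 + 6 + 6 + 3.5 + 1 = 18.5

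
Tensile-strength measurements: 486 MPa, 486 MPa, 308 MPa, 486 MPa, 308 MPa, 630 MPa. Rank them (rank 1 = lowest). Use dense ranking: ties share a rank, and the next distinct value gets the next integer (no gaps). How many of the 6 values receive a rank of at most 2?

Sorted (ascending): 308, 308, 486, 486, 486, 630
The 2 values of 308 share dense rank 1.
The 3 values of 486 share dense rank 2.
Remaining distinct values take the next consecutive integers.
Ranks ≤ 2: {1, 1, 2, 2, 2} → 5 values.

5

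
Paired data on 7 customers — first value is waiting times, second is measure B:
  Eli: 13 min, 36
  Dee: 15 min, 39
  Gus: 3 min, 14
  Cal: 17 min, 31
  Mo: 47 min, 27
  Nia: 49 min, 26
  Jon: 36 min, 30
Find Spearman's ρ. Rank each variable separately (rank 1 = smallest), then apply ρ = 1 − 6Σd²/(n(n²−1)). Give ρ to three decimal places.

Ranks of variable 1: 2, 3, 1, 4, 6, 7, 5
Ranks of variable 2: 6, 7, 1, 5, 3, 2, 4
d = r₁ − r₂: -4, -4, 0, -1, 3, 5, 1
d²: 16, 16, 0, 1, 9, 25, 1; Σd² = 68
ρ = 1 − 6·68/(7·48) = 1 − 408/336 = -0.214

-0.214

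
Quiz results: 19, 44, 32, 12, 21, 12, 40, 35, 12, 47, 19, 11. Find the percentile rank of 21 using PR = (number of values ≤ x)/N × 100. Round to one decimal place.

N = 12.
Strictly below 21: 6. Equal to 21: 1.
PR = 7/12 × 100 = 58.3

58.3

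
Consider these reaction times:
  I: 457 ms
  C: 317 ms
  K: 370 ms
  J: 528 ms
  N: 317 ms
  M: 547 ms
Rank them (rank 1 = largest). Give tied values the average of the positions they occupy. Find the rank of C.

Sorted (descending): 547, 528, 457, 370, 317, 317
The 2 values of 317 occupy positions 5–6 → average rank (5+6)/2 = 5.5.
C has value 317 ms → rank 5.5.

5.5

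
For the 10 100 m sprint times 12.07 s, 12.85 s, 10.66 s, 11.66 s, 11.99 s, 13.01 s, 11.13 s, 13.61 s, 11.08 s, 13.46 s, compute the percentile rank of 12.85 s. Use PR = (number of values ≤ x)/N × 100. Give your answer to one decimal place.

70.0

N = 10.
Strictly below 12.85: 6. Equal to 12.85: 1.
PR = 7/10 × 100 = 70.0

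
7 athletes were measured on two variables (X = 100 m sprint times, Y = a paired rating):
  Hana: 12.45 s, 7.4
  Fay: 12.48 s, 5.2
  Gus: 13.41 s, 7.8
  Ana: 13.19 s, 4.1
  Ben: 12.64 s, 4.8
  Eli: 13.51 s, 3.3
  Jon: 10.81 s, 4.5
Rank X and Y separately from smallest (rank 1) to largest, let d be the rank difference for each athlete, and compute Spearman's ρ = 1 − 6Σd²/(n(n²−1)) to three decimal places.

-0.250

Ranks of variable 1: 2, 3, 6, 5, 4, 7, 1
Ranks of variable 2: 6, 5, 7, 2, 4, 1, 3
d = r₁ − r₂: -4, -2, -1, 3, 0, 6, -2
d²: 16, 4, 1, 9, 0, 36, 4; Σd² = 70
ρ = 1 − 6·70/(7·48) = 1 − 420/336 = -0.250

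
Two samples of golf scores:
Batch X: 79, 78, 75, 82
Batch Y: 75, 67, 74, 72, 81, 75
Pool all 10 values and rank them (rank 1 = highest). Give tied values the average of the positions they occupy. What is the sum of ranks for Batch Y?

Sorted (descending): 82, 81, 79, 78, 75, 75, 75, 74, 72, 67
The 3 values of 75 occupy positions 5–7 → average rank 6.
Batch Y values → pooled ranks: 75→6, 67→10, 74→8, 72→9, 81→2, 75→6
Rank sum = 6 + 10 + 8 + 9 + 2 + 6 = 41

41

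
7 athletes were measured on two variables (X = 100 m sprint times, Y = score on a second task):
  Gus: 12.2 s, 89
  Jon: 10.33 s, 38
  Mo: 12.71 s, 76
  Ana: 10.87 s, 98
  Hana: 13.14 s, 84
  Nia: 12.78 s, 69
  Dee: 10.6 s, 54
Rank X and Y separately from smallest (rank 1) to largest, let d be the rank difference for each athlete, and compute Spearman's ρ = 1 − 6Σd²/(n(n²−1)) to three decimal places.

0.393

Ranks of variable 1: 4, 1, 5, 3, 7, 6, 2
Ranks of variable 2: 6, 1, 4, 7, 5, 3, 2
d = r₁ − r₂: -2, 0, 1, -4, 2, 3, 0
d²: 4, 0, 1, 16, 4, 9, 0; Σd² = 34
ρ = 1 − 6·34/(7·48) = 1 − 204/336 = 0.393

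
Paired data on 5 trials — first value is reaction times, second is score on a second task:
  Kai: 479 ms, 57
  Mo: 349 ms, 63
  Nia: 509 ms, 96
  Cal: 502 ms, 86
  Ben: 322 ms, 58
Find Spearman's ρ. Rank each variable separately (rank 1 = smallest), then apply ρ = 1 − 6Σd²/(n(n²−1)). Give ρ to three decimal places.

Ranks of variable 1: 3, 2, 5, 4, 1
Ranks of variable 2: 1, 3, 5, 4, 2
d = r₁ − r₂: 2, -1, 0, 0, -1
d²: 4, 1, 0, 0, 1; Σd² = 6
ρ = 1 − 6·6/(5·24) = 1 − 36/120 = 0.700

0.700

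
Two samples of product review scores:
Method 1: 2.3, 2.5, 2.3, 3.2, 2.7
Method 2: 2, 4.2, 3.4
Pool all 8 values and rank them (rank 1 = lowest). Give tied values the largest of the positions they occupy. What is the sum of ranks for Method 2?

16

Sorted (ascending): 2, 2.3, 2.3, 2.5, 2.7, 3.2, 3.4, 4.2
The 2 values of 2.3 occupy positions 2–3 → each gets rank 3.
Method 2 values → pooled ranks: 2→1, 4.2→8, 3.4→7
Rank sum = 1 + 8 + 7 = 16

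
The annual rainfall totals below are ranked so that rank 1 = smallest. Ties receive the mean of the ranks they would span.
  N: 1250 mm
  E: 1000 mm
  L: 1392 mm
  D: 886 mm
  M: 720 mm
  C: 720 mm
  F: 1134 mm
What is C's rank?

1.5

Sorted (ascending): 720, 720, 886, 1000, 1134, 1250, 1392
The 2 values of 720 occupy positions 1–2 → average rank (1+2)/2 = 1.5.
C has value 720 mm → rank 1.5.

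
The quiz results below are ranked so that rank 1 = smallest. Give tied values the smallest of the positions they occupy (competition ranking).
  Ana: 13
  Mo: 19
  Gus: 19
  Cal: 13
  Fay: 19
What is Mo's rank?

Sorted (ascending): 13, 13, 19, 19, 19
The 2 values of 13 occupy positions 1–2 → each gets rank 1.
The 3 values of 19 occupy positions 3–5 → each gets rank 3.
Mo has value 19 → rank 3.

3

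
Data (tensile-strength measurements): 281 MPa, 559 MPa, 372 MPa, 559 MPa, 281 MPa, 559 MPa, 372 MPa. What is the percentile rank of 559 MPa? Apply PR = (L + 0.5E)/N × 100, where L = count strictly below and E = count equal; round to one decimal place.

78.6

N = 7.
Strictly below 559: 4. Equal to 559: 3.
PR = (4 + 0.5·3)/7 × 100 = 78.6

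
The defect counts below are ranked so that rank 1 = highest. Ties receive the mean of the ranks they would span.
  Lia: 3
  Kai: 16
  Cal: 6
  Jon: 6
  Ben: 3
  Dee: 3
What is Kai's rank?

1

Sorted (descending): 16, 6, 6, 3, 3, 3
The 2 values of 6 occupy positions 2–3 → average rank (2+3)/2 = 2.5.
The 3 values of 3 occupy positions 4–6 → average rank 5.
Kai has value 16 → rank 1.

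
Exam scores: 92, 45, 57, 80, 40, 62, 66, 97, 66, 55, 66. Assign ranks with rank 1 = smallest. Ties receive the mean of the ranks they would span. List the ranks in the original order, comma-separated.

Sorted (ascending): 40, 45, 55, 57, 62, 66, 66, 66, 80, 92, 97
The 3 values of 66 occupy positions 6–8 → average rank 7.

10, 2, 4, 9, 1, 5, 7, 11, 7, 3, 7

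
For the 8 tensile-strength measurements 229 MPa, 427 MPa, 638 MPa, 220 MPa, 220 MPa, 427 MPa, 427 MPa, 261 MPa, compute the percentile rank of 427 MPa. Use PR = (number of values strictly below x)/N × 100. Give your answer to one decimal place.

N = 8.
Strictly below 427: 4. Equal to 427: 3.
PR = 4/8 × 100 = 50.0

50.0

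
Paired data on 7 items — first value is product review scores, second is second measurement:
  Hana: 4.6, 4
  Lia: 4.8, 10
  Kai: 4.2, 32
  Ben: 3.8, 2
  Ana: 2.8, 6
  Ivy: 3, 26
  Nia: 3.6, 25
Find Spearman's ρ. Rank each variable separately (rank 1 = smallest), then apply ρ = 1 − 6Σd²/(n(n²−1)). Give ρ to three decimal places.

-0.107

Ranks of variable 1: 6, 7, 5, 4, 1, 2, 3
Ranks of variable 2: 2, 4, 7, 1, 3, 6, 5
d = r₁ − r₂: 4, 3, -2, 3, -2, -4, -2
d²: 16, 9, 4, 9, 4, 16, 4; Σd² = 62
ρ = 1 − 6·62/(7·48) = 1 − 372/336 = -0.107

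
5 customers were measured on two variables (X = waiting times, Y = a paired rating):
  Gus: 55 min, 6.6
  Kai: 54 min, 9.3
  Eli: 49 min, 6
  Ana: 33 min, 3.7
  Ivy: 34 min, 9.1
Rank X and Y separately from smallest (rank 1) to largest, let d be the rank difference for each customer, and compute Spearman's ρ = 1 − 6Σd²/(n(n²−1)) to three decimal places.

0.500

Ranks of variable 1: 5, 4, 3, 1, 2
Ranks of variable 2: 3, 5, 2, 1, 4
d = r₁ − r₂: 2, -1, 1, 0, -2
d²: 4, 1, 1, 0, 4; Σd² = 10
ρ = 1 − 6·10/(5·24) = 1 − 60/120 = 0.500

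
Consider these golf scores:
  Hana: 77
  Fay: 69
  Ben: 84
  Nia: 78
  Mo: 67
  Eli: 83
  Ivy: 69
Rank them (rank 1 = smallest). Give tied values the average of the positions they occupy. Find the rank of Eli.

6

Sorted (ascending): 67, 69, 69, 77, 78, 83, 84
The 2 values of 69 occupy positions 2–3 → average rank (2+3)/2 = 2.5.
Eli has value 83 → rank 6.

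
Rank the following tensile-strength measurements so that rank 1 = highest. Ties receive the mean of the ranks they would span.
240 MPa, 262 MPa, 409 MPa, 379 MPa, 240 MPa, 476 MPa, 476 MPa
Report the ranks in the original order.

6.5, 5, 3, 4, 6.5, 1.5, 1.5

Sorted (descending): 476, 476, 409, 379, 262, 240, 240
The 2 values of 476 occupy positions 1–2 → average rank (1+2)/2 = 1.5.
The 2 values of 240 occupy positions 6–7 → average rank (6+7)/2 = 6.5.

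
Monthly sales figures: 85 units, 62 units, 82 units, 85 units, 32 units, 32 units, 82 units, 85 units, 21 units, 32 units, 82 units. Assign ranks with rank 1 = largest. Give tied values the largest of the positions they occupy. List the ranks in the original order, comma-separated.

3, 7, 6, 3, 10, 10, 6, 3, 11, 10, 6

Sorted (descending): 85, 85, 85, 82, 82, 82, 62, 32, 32, 32, 21
The 3 values of 85 occupy positions 1–3 → each gets rank 3.
The 3 values of 82 occupy positions 4–6 → each gets rank 6.
The 3 values of 32 occupy positions 8–10 → each gets rank 10.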